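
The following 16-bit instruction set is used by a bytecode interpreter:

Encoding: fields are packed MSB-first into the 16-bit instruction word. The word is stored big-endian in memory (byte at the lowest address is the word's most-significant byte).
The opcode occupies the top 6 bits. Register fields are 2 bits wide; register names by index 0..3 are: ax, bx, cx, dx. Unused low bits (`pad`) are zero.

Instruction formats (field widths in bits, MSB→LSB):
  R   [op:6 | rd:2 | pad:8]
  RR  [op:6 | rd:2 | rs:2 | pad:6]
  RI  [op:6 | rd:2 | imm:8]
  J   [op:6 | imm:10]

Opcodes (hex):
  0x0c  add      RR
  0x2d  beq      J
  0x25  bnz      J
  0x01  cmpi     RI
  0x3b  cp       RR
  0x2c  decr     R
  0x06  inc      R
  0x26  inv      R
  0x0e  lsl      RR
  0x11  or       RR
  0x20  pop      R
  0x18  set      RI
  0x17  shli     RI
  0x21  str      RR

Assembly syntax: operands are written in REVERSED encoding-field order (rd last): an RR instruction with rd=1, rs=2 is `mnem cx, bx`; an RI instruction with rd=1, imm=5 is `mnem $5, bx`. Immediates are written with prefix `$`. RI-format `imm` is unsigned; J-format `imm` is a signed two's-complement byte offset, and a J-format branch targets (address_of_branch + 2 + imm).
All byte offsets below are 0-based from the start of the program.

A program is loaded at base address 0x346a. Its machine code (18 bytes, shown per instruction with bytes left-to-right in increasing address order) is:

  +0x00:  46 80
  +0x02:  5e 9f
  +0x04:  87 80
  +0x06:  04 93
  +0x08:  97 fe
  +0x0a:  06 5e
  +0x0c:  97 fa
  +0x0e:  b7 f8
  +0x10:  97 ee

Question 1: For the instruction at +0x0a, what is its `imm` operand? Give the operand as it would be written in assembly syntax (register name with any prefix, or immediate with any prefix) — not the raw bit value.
+0x0a: 06 5e ⇒ word 0x065e (big)
  op=0x065e>>10=0x1 ⇒ cmpi (RI)
  rd@[9:8]=0x2 ⇒ cx
  imm@[7:0]=0x5e ⇒ $94

$94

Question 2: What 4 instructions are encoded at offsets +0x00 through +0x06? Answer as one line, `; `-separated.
or cx, cx; shli $159, cx; str cx, dx; cmpi $147, ax

+0x00: 46 80 ⇒ word 0x4680 (big)
  opcode bits[15:10]=0x11: or/RR
  rd@[9:8]=0x2 ⇒ cx
  rs@[7:6]=0x2 ⇒ cx
+0x02: 5e 9f ⇒ word 0x5e9f (big)
  opcode bits[15:10]=0x17: shli/RI
  rd@[9:8]=0x2 ⇒ cx
  imm@[7:0]=0x9f ⇒ $159
+0x04: 87 80 ⇒ word 0x8780 (big)
  opcode bits[15:10]=0x21: str/RR
  rd@[9:8]=0x3 ⇒ dx
  rs@[7:6]=0x2 ⇒ cx
+0x06: 04 93 ⇒ word 0x0493 (big)
  opcode bits[15:10]=0x1: cmpi/RI
  rd@[9:8]=0x0 ⇒ ax
  imm@[7:0]=0x93 ⇒ $147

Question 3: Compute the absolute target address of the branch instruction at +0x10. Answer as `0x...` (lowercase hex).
0x346a

+0x10: 97 ee ⇒ word 0x97ee (big)
  opcode bits[15:10]=0x25: bnz/J
  imm: (w>>0)&0x3ff=0x3ee (s10→-18) → $-18
  target = base 0x346a + off 0x10 + 2 + imm -18 = 0x346a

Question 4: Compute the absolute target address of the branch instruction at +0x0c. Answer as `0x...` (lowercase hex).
[0c] 97 fa → 0x97fa
  top 6b → 0x25 → bnz [J]
  [9:0] imm=1018 (s10→-6) = $-6
  target = base 0x346a + off 0x0c + 2 + imm -6 = 0x3472

0x3472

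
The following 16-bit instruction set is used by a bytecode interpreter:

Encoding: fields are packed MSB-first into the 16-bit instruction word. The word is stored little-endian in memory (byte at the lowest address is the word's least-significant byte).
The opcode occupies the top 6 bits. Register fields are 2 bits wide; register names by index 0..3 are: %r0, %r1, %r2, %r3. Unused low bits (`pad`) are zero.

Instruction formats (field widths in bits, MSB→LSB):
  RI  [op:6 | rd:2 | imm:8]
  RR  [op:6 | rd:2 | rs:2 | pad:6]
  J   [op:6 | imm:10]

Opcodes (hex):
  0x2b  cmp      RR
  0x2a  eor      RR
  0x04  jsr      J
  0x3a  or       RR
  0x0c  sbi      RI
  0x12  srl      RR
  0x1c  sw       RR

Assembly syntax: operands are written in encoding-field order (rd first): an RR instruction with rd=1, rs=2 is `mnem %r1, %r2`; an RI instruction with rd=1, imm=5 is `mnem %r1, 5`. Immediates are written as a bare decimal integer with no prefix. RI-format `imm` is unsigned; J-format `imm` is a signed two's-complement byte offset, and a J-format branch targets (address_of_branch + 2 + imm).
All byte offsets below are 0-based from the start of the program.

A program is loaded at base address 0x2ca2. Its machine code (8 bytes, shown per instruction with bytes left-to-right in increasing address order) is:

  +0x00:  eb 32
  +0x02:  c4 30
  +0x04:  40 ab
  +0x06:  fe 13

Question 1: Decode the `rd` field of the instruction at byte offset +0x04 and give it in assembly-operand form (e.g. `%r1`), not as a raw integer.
%r3

+0x04: 40 ab ⇒ word 0xab40 (little)
  op=0xab40>>10=0x2a ⇒ eor (RR)
  rd: (w>>8)&0x3=0x3 → %r3
  rs: (w>>6)&0x3=0x1 → %r1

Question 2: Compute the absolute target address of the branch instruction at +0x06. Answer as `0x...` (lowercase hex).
0x2ca8

off 0x06: read fe 13 as little → 0x13fe
  op=0x13fe>>10=0x4 ⇒ jsr (J)
  imm@[9:0]=0x3fe (s10→-2) ⇒ -2
  target = base 0x2ca2 + off 0x06 + 2 + imm -2 = 0x2ca8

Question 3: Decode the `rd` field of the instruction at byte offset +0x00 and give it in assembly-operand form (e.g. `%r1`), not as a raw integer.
@+00  little-endian(eb 32) = 0x32eb
  op=0x32eb>>10=0xc ⇒ sbi (RI)
  [9:8] rd=2 = %r2
  [7:0] imm=235 = 235

%r2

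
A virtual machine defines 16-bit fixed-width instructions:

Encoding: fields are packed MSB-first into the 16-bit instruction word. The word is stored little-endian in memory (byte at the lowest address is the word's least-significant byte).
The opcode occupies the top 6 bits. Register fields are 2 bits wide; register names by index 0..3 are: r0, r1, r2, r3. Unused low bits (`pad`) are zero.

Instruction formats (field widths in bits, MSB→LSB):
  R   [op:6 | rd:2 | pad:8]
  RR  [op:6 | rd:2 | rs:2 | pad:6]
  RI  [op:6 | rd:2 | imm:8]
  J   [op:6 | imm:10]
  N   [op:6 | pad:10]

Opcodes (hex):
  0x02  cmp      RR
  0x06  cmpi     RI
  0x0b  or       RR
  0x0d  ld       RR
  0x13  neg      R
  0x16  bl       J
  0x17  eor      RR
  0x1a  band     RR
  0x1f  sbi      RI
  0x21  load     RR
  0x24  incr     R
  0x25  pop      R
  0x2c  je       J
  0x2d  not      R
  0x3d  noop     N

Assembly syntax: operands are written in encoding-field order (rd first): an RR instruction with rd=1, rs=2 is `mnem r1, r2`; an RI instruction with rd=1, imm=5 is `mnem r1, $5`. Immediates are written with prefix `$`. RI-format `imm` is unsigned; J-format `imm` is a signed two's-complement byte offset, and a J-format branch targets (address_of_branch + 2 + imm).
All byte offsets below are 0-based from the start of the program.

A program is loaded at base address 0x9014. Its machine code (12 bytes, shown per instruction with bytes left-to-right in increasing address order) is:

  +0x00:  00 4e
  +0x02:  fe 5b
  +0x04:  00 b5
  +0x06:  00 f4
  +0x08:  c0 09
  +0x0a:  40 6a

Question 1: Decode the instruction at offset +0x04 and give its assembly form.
@+04  little-endian(00 b5) = 0xb500
  top 6b → 0x2d → not [R]
  [9:8] rd=1 = r1

not r1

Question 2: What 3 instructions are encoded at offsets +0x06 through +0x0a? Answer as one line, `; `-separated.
noop; cmp r1, r3; band r2, r1

+0x06: 00 f4 ⇒ word 0xf400 (little)
  opcode bits[15:10]=0x3d: noop/N
+0x08: c0 09 ⇒ word 0x09c0 (little)
  opcode bits[15:10]=0x2: cmp/RR
  rd@[9:8]=0x1 ⇒ r1
  rs@[7:6]=0x3 ⇒ r3
+0x0a: 40 6a ⇒ word 0x6a40 (little)
  opcode bits[15:10]=0x1a: band/RR
  rd@[9:8]=0x2 ⇒ r2
  rs@[7:6]=0x1 ⇒ r1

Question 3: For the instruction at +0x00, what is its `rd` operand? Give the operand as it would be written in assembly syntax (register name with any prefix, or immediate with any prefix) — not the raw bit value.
@+00  little-endian(00 4e) = 0x4e00
  opcode bits[15:10]=0x13: neg/R
  rd: (w>>8)&0x3=0x2 → r2

r2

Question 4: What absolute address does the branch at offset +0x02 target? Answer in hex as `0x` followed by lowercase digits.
[02] fe 5b → 0x5bfe
  op=0x5bfe>>10=0x16 ⇒ bl (J)
  [9:0] imm=1022 (s10→-2) = $-2
  target = base 0x9014 + off 0x02 + 2 + imm -2 = 0x9016

0x9016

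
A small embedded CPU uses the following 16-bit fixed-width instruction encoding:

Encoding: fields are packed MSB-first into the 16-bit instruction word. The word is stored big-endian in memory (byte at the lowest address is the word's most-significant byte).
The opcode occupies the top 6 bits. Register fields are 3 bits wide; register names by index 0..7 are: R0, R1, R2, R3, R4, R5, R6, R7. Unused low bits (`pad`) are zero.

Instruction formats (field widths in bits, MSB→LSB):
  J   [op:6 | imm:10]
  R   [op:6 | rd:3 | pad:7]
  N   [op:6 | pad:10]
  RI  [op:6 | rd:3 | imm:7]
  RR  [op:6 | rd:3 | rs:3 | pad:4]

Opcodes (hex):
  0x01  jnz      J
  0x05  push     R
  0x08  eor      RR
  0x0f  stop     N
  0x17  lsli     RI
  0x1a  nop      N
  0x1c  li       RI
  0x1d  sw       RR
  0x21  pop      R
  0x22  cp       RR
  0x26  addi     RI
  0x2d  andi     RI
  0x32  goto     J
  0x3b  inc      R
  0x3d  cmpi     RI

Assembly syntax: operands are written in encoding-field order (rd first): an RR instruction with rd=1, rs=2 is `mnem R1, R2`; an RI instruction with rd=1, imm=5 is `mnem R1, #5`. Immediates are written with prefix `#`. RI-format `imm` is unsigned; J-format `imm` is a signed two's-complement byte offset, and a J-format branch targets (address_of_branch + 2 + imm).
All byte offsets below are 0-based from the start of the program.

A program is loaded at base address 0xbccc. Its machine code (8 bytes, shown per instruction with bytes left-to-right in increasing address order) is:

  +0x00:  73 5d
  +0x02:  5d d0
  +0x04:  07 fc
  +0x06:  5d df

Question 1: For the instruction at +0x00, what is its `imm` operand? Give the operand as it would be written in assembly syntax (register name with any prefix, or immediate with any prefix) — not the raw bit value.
#93

+0x00: 73 5d ⇒ word 0x735d (big)
  op=0x735d>>10=0x1c ⇒ li (RI)
  rd: (w>>7)&0x7=0x6 → R6
  imm: (w>>0)&0x7f=0x5d → #93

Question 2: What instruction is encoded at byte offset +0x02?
lsli R3, #80

@+02  big-endian(5d d0) = 0x5dd0
  top 6b → 0x17 → lsli [RI]
  rd: (w>>7)&0x7=0x3 → R3
  imm: (w>>0)&0x7f=0x50 → #80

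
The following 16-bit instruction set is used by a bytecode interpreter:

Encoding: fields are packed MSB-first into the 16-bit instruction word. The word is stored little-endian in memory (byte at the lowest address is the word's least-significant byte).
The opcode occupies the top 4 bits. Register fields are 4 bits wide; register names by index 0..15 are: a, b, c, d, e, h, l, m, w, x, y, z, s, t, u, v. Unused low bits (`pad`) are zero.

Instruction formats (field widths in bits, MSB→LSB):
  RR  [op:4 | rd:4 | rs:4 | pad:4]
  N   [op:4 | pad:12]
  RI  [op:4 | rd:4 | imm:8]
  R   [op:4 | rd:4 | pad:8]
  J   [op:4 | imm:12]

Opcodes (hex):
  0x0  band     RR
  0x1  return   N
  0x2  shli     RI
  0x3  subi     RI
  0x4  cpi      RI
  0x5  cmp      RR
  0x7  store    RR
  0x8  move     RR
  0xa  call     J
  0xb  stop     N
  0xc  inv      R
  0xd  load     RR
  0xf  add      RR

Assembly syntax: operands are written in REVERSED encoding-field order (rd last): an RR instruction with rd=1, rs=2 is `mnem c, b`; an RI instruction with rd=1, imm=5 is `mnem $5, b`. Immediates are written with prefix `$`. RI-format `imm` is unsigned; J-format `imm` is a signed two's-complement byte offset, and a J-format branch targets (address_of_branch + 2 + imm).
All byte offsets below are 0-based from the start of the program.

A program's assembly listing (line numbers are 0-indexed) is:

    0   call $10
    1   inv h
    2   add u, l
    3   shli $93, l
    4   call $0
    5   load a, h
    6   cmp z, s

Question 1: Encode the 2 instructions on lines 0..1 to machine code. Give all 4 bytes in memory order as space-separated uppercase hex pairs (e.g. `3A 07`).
0A A0 00 C5

L0: call op=0xa:4|imm=10:12 ⇒ 0xa00a ⇒ little 0a a0
L1: inv op=0xc:4|rd=5:4|pad=0:8 ⇒ 0xc500 ⇒ little 00 c5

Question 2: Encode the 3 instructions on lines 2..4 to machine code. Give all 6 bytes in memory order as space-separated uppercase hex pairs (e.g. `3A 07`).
L2: add op=0xf:4|rd=6:4|rs=14:4|pad=0:4 ⇒ 0xf6e0 ⇒ little e0 f6
L3: shli op=0x2:4|rd=6:4|imm=93:8 ⇒ 0x265d ⇒ little 5d 26
L4: call op=0xa:4|imm=0:12 ⇒ 0xa000 ⇒ little 00 a0

E0 F6 5D 26 00 A0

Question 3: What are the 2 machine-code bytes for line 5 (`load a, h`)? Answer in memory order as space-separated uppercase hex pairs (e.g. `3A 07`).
5. load fields op=0xd:4|rd=5:4|rs=0:4|pad=0:4 → word d500h → 00 d5

00 D5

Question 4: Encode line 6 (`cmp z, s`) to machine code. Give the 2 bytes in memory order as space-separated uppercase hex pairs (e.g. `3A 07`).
L6: cmp op=0x5:4|rd=12:4|rs=11:4|pad=0:4 ⇒ 0x5cb0 ⇒ little b0 5c

B0 5C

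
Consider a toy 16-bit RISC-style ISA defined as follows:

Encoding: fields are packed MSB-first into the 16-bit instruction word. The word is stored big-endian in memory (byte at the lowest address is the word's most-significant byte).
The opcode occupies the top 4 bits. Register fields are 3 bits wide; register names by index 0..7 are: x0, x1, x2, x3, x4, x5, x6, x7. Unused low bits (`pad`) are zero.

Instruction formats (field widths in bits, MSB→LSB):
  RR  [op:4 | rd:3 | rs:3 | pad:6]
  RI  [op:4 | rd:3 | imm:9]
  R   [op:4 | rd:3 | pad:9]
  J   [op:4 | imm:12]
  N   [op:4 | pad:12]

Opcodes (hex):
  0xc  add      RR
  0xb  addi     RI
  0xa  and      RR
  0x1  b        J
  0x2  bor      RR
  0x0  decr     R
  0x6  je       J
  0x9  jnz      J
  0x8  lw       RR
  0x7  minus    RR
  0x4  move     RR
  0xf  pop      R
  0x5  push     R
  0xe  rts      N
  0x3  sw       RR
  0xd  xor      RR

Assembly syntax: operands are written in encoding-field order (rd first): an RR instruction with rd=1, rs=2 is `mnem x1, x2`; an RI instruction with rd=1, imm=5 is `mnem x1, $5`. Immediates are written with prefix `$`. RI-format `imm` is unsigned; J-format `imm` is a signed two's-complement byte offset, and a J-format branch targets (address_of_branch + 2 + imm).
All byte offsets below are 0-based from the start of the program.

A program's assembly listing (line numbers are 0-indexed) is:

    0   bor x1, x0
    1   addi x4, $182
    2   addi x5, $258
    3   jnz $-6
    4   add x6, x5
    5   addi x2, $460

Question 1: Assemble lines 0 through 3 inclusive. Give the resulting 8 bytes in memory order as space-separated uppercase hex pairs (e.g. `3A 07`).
L0: bor op=0x2:4|rd=1:3|rs=0:3|pad=0:6 ⇒ 0x2200 ⇒ big 22 00
L1: addi op=0xb:4|rd=4:3|imm=182:9 ⇒ 0xb8b6 ⇒ big b8 b6
L2: addi op=0xb:4|rd=5:3|imm=258:9 ⇒ 0xbb02 ⇒ big bb 02
L3: jnz op=0x9:4|imm=-6:12 ⇒ 0x9ffa ⇒ big 9f fa

22 00 B8 B6 BB 02 9F FA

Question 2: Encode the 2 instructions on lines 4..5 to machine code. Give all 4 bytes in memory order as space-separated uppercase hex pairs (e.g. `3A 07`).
L4: add op=0xc:4|rd=6:3|rs=5:3|pad=0:6 ⇒ 0xcd40 ⇒ big cd 40
L5: addi op=0xb:4|rd=2:3|imm=460:9 ⇒ 0xb5cc ⇒ big b5 cc

CD 40 B5 CC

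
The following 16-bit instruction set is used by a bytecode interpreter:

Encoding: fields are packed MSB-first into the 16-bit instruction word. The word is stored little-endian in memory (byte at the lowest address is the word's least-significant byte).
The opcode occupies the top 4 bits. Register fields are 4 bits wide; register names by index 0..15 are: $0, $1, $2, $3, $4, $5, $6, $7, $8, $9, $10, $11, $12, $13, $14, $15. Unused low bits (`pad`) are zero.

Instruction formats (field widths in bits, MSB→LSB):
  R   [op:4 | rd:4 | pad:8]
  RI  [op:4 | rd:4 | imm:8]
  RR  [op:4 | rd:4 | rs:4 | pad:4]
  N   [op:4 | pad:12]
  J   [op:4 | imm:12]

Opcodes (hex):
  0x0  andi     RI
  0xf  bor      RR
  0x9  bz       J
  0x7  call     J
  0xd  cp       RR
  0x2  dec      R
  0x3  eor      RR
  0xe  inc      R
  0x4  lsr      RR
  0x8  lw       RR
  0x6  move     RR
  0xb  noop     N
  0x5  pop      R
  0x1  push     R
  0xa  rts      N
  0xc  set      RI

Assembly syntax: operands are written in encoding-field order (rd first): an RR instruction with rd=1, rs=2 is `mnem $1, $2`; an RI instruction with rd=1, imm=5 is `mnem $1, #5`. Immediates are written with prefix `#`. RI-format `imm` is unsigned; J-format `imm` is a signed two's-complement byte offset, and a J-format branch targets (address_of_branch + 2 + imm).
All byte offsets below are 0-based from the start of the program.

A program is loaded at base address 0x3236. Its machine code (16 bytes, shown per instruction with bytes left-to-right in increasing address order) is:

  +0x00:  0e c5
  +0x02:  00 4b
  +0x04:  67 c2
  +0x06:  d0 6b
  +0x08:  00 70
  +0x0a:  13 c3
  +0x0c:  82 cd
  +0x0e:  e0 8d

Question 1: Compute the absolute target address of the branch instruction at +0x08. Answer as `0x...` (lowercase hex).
@+08  little-endian(00 70) = 0x7000
  op=0x7000>>12=0x7 ⇒ call (J)
  imm: (w>>0)&0xfff=0x0 → #0
  target = base 0x3236 + off 0x08 + 2 + imm 0 = 0x3240

0x3240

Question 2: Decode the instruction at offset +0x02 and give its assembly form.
lsr $11, $0

@+02  little-endian(00 4b) = 0x4b00
  op=0x4b00>>12=0x4 ⇒ lsr (RR)
  [11:8] rd=11 = $11
  [7:4] rs=0 = $0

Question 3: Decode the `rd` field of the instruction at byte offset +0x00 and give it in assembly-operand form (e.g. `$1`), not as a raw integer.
+0x00: 0e c5 ⇒ word 0xc50e (little)
  top 4b → 0xc → set [RI]
  [11:8] rd=5 = $5
  [7:0] imm=14 = #14

$5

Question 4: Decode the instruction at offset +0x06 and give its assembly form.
move $11, $13

off 0x06: read d0 6b as little → 0x6bd0
  op=0x6bd0>>12=0x6 ⇒ move (RR)
  [11:8] rd=11 = $11
  [7:4] rs=13 = $13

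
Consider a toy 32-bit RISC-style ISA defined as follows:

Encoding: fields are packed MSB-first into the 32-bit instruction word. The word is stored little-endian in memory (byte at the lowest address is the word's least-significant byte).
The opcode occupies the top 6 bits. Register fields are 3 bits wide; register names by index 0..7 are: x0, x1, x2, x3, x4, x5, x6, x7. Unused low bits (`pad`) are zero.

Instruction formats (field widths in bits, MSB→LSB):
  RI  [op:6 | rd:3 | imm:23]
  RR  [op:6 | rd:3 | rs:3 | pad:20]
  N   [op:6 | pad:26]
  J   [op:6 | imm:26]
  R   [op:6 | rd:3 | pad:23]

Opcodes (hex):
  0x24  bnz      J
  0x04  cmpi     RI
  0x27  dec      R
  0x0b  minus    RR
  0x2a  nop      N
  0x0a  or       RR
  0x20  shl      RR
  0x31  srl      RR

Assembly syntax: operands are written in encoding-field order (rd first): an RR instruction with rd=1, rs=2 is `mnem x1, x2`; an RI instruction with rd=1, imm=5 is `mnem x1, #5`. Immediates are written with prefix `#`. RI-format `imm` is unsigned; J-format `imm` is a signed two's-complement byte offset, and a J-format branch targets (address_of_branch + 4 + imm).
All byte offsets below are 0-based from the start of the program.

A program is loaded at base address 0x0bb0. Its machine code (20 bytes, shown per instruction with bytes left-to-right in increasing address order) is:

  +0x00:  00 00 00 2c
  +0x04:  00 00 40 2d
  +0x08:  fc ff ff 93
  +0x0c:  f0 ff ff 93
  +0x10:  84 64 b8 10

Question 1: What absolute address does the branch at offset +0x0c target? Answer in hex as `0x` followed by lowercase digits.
0x0bb0

[0c] f0 ff ff 93 → 0x93fffff0
  op=0x93fffff0>>26=0x24 ⇒ bnz (J)
  imm: (w>>0)&0x3ffffff=0x3fffff0 (s26→-16) → #-16
  target = base 0x0bb0 + off 0x0c + 4 + imm -16 = 0x0bb0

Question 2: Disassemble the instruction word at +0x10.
cmpi x1, #3695748

+0x10: 84 64 b8 10 ⇒ word 0x10b86484 (little)
  opcode bits[31:26]=0x4: cmpi/RI
  [25:23] rd=1 = x1
  [22:0] imm=3695748 = #3695748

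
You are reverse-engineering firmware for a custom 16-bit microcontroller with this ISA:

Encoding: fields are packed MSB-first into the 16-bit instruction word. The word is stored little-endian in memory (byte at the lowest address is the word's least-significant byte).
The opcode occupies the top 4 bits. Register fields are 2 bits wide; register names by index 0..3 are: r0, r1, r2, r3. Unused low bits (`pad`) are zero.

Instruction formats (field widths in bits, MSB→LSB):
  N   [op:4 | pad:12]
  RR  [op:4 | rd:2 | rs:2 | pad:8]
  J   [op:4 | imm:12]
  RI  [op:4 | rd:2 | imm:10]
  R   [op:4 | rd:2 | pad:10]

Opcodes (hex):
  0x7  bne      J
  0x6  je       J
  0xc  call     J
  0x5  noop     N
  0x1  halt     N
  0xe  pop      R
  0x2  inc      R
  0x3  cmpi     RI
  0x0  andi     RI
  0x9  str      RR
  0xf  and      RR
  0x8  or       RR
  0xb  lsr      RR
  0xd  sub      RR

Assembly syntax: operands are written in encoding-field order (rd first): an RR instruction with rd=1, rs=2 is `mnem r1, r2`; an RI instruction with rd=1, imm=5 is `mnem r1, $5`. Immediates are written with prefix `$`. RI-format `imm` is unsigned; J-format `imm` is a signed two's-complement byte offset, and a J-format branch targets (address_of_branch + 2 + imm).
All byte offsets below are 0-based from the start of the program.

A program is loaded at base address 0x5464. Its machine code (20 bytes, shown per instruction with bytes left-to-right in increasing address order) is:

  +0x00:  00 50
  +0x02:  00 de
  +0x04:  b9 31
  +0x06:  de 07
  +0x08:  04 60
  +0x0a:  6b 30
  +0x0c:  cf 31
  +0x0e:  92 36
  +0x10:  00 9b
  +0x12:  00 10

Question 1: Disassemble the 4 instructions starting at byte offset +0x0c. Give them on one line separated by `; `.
cmpi r0, $463; cmpi r1, $658; str r2, r3; halt

[0c] cf 31 → 0x31cf
  opcode bits[15:12]=0x3: cmpi/RI
  rd@[11:10]=0x0 ⇒ r0
  imm@[9:0]=0x1cf ⇒ $463
[0e] 92 36 → 0x3692
  opcode bits[15:12]=0x3: cmpi/RI
  rd@[11:10]=0x1 ⇒ r1
  imm@[9:0]=0x292 ⇒ $658
[10] 00 9b → 0x9b00
  opcode bits[15:12]=0x9: str/RR
  rd@[11:10]=0x2 ⇒ r2
  rs@[9:8]=0x3 ⇒ r3
[12] 00 10 → 0x1000
  opcode bits[15:12]=0x1: halt/N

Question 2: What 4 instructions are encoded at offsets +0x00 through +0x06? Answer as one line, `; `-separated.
noop; sub r3, r2; cmpi r0, $441; andi r1, $990

[00] 00 50 → 0x5000
  op=0x5000>>12=0x5 ⇒ noop (N)
[02] 00 de → 0xde00
  op=0xde00>>12=0xd ⇒ sub (RR)
  [11:10] rd=3 = r3
  [9:8] rs=2 = r2
[04] b9 31 → 0x31b9
  op=0x31b9>>12=0x3 ⇒ cmpi (RI)
  [11:10] rd=0 = r0
  [9:0] imm=441 = $441
[06] de 07 → 0x07de
  op=0x07de>>12=0x0 ⇒ andi (RI)
  [11:10] rd=1 = r1
  [9:0] imm=990 = $990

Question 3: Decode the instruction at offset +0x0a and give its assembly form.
cmpi r0, $107

@+0a  little-endian(6b 30) = 0x306b
  opcode bits[15:12]=0x3: cmpi/RI
  rd@[11:10]=0x0 ⇒ r0
  imm@[9:0]=0x6b ⇒ $107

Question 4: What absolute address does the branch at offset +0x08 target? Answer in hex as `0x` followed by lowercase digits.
0x5472

@+08  little-endian(04 60) = 0x6004
  opcode bits[15:12]=0x6: je/J
  imm@[11:0]=0x4 ⇒ $4
  target = base 0x5464 + off 0x08 + 2 + imm 4 = 0x5472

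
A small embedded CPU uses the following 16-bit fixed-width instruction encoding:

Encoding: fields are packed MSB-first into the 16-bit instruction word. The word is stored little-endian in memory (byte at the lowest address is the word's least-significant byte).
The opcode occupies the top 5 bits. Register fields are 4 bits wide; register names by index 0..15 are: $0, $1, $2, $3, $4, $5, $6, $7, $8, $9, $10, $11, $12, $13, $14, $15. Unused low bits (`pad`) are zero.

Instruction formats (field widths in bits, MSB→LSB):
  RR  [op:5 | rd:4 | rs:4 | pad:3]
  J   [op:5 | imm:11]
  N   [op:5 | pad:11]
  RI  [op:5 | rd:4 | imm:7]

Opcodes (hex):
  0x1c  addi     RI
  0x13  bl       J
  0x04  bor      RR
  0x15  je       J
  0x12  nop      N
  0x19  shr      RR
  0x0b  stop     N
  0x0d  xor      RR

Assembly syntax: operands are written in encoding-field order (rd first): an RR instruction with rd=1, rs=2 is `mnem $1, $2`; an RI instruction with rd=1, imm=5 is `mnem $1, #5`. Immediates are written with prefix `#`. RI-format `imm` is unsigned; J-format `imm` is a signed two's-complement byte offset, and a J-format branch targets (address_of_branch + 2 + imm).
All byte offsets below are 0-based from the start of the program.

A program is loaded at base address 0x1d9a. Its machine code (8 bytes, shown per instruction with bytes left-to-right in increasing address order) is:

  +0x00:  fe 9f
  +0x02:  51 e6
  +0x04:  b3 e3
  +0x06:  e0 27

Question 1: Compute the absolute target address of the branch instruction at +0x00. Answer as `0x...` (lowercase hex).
0x1d9a

off 0x00: read fe 9f as little → 0x9ffe
  op=0x9ffe>>11=0x13 ⇒ bl (J)
  imm@[10:0]=0x7fe (s11→-2) ⇒ #-2
  target = base 0x1d9a + off 0x00 + 2 + imm -2 = 0x1d9a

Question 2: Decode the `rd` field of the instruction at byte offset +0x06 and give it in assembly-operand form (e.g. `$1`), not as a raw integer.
$15

[06] e0 27 → 0x27e0
  op=0x27e0>>11=0x4 ⇒ bor (RR)
  rd: (w>>7)&0xf=0xf → $15
  rs: (w>>3)&0xf=0xc → $12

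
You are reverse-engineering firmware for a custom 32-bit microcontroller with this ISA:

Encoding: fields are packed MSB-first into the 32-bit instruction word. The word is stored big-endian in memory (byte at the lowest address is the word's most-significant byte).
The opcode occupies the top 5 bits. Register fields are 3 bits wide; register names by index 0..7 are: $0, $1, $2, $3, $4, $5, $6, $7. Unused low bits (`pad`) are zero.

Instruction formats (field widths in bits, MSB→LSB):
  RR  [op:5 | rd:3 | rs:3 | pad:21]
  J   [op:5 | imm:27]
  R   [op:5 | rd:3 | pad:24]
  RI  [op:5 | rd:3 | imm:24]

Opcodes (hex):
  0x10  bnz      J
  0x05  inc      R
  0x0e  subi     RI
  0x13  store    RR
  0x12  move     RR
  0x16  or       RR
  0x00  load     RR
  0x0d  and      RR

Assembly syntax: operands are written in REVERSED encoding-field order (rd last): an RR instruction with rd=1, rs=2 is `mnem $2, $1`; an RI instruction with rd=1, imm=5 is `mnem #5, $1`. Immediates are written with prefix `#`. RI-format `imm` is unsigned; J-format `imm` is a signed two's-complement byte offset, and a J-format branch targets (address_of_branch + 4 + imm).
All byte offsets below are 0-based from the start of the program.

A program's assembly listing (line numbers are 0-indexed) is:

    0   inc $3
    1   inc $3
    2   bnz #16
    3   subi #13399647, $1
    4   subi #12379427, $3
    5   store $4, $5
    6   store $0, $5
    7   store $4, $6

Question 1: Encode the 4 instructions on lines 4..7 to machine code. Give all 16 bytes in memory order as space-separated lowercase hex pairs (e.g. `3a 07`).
73 bc e5 23 9d 80 00 00 9d 00 00 00 9e 80 00 00

L4: subi op=0xe:5|rd=3:3|imm=12379427:24 ⇒ 0x73bce523 ⇒ big 73 bc e5 23
L5: store op=0x13:5|rd=5:3|rs=4:3|pad=0:21 ⇒ 0x9d800000 ⇒ big 9d 80 00 00
L6: store op=0x13:5|rd=5:3|rs=0:3|pad=0:21 ⇒ 0x9d000000 ⇒ big 9d 00 00 00
L7: store op=0x13:5|rd=6:3|rs=4:3|pad=0:21 ⇒ 0x9e800000 ⇒ big 9e 80 00 00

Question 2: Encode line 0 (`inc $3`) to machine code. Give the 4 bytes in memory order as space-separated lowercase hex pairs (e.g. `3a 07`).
0. inc fields op=0x5:5|rd=3:3|pad=0:24 → word 2b000000h → 2b 00 00 00

2b 00 00 00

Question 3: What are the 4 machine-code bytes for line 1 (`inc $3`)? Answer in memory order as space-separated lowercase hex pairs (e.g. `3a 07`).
L1: inc op=0x5:5|rd=3:3|pad=0:24 ⇒ 0x2b000000 ⇒ big 2b 00 00 00

2b 00 00 00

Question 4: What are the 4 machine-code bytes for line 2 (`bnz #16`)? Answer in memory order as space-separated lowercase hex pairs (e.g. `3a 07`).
80 00 00 10

2. bnz fields op=0x10:5|imm=16:27 → word 80000010h → 80 00 00 10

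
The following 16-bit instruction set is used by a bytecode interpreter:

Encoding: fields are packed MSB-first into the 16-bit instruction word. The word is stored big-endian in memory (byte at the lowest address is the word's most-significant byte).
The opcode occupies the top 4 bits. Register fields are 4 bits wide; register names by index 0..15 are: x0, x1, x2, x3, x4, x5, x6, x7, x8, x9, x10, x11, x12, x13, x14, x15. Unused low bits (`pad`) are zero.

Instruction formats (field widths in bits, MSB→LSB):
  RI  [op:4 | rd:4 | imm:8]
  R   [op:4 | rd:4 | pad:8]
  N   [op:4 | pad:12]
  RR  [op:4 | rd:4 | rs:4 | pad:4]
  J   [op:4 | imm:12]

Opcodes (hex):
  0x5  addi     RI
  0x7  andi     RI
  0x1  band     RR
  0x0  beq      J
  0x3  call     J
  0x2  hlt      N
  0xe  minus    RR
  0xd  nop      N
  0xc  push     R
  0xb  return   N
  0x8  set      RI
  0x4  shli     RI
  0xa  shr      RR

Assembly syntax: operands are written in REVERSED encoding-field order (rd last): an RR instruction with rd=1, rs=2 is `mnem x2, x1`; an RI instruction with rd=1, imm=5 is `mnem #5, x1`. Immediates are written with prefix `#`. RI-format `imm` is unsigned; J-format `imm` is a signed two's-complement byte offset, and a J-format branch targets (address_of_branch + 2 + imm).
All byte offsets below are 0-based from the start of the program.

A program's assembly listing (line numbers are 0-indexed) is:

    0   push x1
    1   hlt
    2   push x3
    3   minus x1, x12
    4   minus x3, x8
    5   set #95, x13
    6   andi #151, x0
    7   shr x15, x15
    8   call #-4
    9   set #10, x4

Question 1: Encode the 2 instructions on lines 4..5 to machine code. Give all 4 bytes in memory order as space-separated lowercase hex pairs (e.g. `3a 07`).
e8 30 8d 5f

L4: minus op=0xe:4|rd=8:4|rs=3:4|pad=0:4 ⇒ 0xe830 ⇒ big e8 30
L5: set op=0x8:4|rd=13:4|imm=95:8 ⇒ 0x8d5f ⇒ big 8d 5f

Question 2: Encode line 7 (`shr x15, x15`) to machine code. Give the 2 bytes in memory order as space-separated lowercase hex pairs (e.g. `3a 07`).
L7: shr op=0xa:4|rd=15:4|rs=15:4|pad=0:4 ⇒ 0xaff0 ⇒ big af f0

af f0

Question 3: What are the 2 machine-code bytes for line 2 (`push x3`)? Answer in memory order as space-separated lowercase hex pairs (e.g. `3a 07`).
L2: push op=0xc:4|rd=3:4|pad=0:8 ⇒ 0xc300 ⇒ big c3 00

c3 00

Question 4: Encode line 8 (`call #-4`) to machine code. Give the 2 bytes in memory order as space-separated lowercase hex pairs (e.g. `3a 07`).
3f fc

L8: call op=0x3:4|imm=-4:12 ⇒ 0x3ffc ⇒ big 3f fc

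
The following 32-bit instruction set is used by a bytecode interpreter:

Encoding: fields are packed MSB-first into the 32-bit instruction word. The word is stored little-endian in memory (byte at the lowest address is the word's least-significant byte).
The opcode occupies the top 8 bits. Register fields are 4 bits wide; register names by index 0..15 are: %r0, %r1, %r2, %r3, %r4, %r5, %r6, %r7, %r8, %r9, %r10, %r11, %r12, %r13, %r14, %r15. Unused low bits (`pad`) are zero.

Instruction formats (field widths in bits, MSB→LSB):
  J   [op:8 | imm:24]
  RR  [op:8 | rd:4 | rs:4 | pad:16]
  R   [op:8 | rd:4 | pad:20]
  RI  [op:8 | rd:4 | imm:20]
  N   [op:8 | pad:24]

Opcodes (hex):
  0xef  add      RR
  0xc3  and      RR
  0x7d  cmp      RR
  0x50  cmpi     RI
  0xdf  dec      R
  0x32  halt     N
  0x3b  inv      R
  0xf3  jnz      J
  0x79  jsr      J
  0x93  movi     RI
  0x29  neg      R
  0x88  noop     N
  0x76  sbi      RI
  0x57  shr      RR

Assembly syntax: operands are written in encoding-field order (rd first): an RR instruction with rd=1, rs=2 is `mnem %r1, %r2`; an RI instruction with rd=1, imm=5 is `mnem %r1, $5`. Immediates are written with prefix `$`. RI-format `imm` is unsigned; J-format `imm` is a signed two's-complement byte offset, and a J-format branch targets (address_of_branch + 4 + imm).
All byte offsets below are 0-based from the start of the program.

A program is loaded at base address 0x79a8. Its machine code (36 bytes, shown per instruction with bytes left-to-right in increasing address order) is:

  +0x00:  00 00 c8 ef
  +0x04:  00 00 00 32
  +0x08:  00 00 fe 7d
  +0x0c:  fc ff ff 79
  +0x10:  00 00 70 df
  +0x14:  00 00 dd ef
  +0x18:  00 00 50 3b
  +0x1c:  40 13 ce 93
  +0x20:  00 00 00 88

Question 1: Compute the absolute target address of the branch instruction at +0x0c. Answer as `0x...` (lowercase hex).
[0c] fc ff ff 79 → 0x79fffffc
  op=0x79fffffc>>24=0x79 ⇒ jsr (J)
  imm@[23:0]=0xfffffc (s24→-4) ⇒ $-4
  target = base 0x79a8 + off 0x0c + 4 + imm -4 = 0x79b4

0x79b4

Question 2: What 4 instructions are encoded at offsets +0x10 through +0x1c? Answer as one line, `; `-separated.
dec %r7; add %r13, %r13; inv %r5; movi %r12, $922432

off 0x10: read 00 00 70 df as little → 0xdf700000
  opcode bits[31:24]=0xdf: dec/R
  rd@[23:20]=0x7 ⇒ %r7
off 0x14: read 00 00 dd ef as little → 0xefdd0000
  opcode bits[31:24]=0xef: add/RR
  rd@[23:20]=0xd ⇒ %r13
  rs@[19:16]=0xd ⇒ %r13
off 0x18: read 00 00 50 3b as little → 0x3b500000
  opcode bits[31:24]=0x3b: inv/R
  rd@[23:20]=0x5 ⇒ %r5
off 0x1c: read 40 13 ce 93 as little → 0x93ce1340
  opcode bits[31:24]=0x93: movi/RI
  rd@[23:20]=0xc ⇒ %r12
  imm@[19:0]=0xe1340 ⇒ $922432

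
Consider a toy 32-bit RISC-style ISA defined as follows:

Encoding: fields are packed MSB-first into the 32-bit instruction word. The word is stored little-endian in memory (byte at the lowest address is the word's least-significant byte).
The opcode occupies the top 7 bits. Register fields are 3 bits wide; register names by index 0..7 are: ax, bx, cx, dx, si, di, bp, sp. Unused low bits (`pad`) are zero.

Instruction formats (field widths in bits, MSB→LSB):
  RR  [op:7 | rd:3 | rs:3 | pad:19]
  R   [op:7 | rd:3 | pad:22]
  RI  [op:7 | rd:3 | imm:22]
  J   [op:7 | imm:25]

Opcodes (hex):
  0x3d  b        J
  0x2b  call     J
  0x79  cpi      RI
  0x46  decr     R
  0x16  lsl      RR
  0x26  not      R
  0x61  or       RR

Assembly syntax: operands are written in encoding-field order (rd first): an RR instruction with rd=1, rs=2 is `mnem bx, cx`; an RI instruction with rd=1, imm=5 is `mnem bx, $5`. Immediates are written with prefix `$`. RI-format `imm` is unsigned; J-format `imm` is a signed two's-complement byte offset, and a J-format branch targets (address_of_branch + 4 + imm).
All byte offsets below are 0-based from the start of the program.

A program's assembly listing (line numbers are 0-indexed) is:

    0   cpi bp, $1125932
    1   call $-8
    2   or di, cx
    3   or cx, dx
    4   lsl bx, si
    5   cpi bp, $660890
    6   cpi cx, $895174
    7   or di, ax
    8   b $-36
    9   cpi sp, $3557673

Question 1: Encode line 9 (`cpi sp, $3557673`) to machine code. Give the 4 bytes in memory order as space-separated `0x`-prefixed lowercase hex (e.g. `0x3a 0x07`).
line 9 (cpi): pack op=0x79:7|rd=7:3|imm=3557673:22 = 0xf3f64929; little→ 29 49 f6 f3

0x29 0x49 0xf6 0xf3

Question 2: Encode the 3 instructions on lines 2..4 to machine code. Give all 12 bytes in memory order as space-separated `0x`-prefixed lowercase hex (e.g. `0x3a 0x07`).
line 2 (or): pack op=0x61:7|rd=5:3|rs=2:3|pad=0:19 = 0xc3500000; little→ 00 00 50 c3
line 3 (or): pack op=0x61:7|rd=2:3|rs=3:3|pad=0:19 = 0xc2980000; little→ 00 00 98 c2
line 4 (lsl): pack op=0x16:7|rd=1:3|rs=4:3|pad=0:19 = 0x2c600000; little→ 00 00 60 2c

0x00 0x00 0x50 0xc3 0x00 0x00 0x98 0xc2 0x00 0x00 0x60 0x2c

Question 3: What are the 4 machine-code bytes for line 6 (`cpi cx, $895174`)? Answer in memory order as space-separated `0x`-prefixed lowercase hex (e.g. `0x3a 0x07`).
0xc6 0xa8 0x8d 0xf2

line 6 (cpi): pack op=0x79:7|rd=2:3|imm=895174:22 = 0xf28da8c6; little→ c6 a8 8d f2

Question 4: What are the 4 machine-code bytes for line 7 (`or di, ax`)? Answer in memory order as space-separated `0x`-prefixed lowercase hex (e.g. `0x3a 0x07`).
7. or fields op=0x61:7|rd=5:3|rs=0:3|pad=0:19 → word c3400000h → 00 00 40 c3

0x00 0x00 0x40 0xc3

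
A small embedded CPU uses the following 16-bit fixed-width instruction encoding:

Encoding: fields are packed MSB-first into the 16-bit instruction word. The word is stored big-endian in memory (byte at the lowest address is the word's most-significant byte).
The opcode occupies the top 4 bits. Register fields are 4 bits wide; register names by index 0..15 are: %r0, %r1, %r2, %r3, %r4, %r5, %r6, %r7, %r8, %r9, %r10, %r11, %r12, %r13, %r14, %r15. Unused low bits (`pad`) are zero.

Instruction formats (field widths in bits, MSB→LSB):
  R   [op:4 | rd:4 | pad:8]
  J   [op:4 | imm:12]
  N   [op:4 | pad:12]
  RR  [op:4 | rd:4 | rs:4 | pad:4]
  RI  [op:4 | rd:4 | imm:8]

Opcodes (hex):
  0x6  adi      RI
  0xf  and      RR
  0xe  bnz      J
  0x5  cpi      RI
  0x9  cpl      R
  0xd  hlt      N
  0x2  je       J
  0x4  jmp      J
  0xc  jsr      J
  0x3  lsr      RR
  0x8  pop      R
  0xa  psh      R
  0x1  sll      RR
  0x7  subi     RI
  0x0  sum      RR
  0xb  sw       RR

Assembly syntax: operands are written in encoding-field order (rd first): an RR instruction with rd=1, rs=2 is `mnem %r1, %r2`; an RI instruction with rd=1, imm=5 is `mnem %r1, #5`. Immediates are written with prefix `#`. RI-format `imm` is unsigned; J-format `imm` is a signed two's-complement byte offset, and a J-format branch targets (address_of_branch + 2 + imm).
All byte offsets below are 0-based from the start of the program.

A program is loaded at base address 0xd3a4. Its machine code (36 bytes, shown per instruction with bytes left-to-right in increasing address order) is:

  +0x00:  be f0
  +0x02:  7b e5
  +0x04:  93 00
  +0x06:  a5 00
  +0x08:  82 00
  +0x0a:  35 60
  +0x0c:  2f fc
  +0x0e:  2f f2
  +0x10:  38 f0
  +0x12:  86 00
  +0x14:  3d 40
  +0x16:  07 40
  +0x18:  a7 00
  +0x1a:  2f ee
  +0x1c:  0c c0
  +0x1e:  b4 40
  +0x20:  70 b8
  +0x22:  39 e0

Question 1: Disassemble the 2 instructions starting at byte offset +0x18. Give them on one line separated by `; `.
@+18  big-endian(a7 00) = 0xa700
  opcode bits[15:12]=0xa: psh/R
  rd@[11:8]=0x7 ⇒ %r7
@+1a  big-endian(2f ee) = 0x2fee
  opcode bits[15:12]=0x2: je/J
  imm@[11:0]=0xfee (s12→-18) ⇒ #-18

psh %r7; je #-18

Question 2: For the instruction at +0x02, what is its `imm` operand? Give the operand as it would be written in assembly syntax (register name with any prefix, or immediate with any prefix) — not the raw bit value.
[02] 7b e5 → 0x7be5
  opcode bits[15:12]=0x7: subi/RI
  [11:8] rd=11 = %r11
  [7:0] imm=229 = #229

#229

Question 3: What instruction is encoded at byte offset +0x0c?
je #-4

off 0x0c: read 2f fc as big → 0x2ffc
  opcode bits[15:12]=0x2: je/J
  [11:0] imm=4092 (s12→-4) = #-4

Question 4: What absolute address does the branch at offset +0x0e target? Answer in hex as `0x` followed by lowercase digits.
0xd3a6

[0e] 2f f2 → 0x2ff2
  opcode bits[15:12]=0x2: je/J
  [11:0] imm=4082 (s12→-14) = #-14
  target = base 0xd3a4 + off 0x0e + 2 + imm -14 = 0xd3a6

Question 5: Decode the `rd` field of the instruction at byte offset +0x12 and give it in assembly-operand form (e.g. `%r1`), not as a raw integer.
%r6

@+12  big-endian(86 00) = 0x8600
  op=0x8600>>12=0x8 ⇒ pop (R)
  rd@[11:8]=0x6 ⇒ %r6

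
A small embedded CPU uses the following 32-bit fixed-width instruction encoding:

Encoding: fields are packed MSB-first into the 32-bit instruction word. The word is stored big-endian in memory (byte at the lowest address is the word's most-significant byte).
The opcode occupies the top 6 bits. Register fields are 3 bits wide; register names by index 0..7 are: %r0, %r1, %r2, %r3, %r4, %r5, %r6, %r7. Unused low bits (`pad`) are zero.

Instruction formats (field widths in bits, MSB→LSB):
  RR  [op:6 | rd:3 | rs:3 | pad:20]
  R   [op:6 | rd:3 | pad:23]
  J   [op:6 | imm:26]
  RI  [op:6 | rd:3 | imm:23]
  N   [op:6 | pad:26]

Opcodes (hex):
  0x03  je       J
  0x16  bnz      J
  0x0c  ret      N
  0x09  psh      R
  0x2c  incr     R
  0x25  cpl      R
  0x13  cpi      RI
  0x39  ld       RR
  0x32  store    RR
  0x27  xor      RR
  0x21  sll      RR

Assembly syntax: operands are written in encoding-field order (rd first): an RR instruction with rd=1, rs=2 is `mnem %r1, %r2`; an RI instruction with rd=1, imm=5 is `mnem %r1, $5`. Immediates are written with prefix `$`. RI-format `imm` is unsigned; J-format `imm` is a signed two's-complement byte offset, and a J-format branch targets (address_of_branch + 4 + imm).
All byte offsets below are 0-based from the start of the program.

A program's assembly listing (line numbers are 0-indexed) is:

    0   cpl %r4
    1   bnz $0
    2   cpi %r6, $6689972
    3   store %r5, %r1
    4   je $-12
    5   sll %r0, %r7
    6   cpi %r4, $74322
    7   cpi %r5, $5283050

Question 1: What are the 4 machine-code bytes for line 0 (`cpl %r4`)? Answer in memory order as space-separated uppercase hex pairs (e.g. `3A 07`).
line 0 (cpl): pack op=0x25:6|rd=4:3|pad=0:23 = 0x96000000; big→ 96 00 00 00

96 00 00 00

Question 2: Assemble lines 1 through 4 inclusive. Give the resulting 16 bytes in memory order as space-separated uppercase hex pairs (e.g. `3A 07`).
58 00 00 00 4F 66 14 B4 CA 90 00 00 0F FF FF F4

L1: bnz op=0x16:6|imm=0:26 ⇒ 0x58000000 ⇒ big 58 00 00 00
L2: cpi op=0x13:6|rd=6:3|imm=6689972:23 ⇒ 0x4f6614b4 ⇒ big 4f 66 14 b4
L3: store op=0x32:6|rd=5:3|rs=1:3|pad=0:20 ⇒ 0xca900000 ⇒ big ca 90 00 00
L4: je op=0x3:6|imm=-12:26 ⇒ 0x0ffffff4 ⇒ big 0f ff ff f4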